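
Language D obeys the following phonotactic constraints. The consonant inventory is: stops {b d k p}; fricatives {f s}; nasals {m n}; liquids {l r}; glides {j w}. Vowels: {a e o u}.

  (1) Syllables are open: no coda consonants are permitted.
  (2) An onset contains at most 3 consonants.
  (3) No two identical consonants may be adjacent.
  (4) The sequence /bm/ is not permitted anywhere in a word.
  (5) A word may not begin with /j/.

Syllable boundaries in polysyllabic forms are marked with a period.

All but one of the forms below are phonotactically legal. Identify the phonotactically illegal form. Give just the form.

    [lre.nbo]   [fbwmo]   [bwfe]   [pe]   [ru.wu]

[lre.nbo] — σ1 onset /lr/ (2C), coda /∅/ ok; σ2 onset /nb/ (2C), coda /∅/ ok → phonotactically legal
[fbwmo] — violates constraint 2: syllable 1 onset /fbwm/ has 4 consonants (> 3) → phonotactically illegal
[bwfe] — σ1 onset /bwf/ (3C), coda /∅/ ok → phonotactically legal
[pe] — σ1 onset /p/, coda /∅/ ok → phonotactically legal
[ru.wu] — σ1 onset /r/, coda /∅/ ok; σ2 onset /w/, coda /∅/ ok → phonotactically legal

[fbwmo]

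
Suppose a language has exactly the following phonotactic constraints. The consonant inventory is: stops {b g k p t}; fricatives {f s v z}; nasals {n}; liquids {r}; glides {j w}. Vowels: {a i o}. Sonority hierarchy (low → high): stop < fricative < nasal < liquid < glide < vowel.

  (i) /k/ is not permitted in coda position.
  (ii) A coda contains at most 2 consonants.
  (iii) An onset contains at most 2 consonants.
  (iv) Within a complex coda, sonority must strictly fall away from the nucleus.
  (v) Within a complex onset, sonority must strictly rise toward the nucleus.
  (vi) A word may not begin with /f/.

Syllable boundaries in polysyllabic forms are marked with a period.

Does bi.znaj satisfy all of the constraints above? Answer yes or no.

bi.znaj — σ1 onset /b/, coda /∅/ ok; σ2 onset /zn/ (2→3 rises), coda /j/ ok → permitted

yes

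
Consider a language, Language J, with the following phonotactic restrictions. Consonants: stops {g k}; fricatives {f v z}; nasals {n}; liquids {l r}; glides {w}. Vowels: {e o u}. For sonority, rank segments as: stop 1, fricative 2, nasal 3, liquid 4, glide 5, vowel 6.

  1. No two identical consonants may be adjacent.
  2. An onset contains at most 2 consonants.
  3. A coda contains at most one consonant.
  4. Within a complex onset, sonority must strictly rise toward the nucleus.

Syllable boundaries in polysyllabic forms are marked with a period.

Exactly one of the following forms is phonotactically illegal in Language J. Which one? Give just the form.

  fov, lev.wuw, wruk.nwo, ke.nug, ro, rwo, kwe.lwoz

fov — σ1 onset /f/, coda /v/ ok → phonotactically legal
lev.wuw — σ1 onset /l/, coda /v/ ok; σ2 onset /w/, coda /w/ ok → phonotactically legal
wruk.nwo — violates constraint 4: syllable 1 onset /wr/: /w/ (glide, 5) → /r/ (liquid, 4) does not rise → phonotactically illegal
ke.nug — σ1 onset /k/, coda /∅/ ok; σ2 onset /n/, coda /g/ ok → phonotactically legal
ro — σ1 onset /r/, coda /∅/ ok → phonotactically legal
rwo — σ1 onset /rw/ (4→5 rises), coda /∅/ ok → phonotactically legal
kwe.lwoz — σ1 onset /kw/ (1→5 rises), coda /∅/ ok; σ2 onset /lw/ (4→5 rises), coda /z/ ok → phonotactically legal

wruk.nwo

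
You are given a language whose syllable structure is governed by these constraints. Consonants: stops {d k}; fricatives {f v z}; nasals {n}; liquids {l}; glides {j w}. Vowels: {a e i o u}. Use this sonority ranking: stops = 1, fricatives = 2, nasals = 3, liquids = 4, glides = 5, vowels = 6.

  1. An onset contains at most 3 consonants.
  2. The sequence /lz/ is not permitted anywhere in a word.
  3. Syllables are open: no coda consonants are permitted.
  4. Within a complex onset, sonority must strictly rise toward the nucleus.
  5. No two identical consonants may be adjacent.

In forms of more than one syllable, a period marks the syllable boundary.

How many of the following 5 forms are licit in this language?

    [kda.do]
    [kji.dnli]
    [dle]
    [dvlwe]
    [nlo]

[kda.do] — violates constraint 4: syllable 1 onset /kd/: /k/ (stop, 1) → /d/ (stop, 1) does not rise → illicit
[kji.dnli] — σ1 onset /kj/ (1→5 rises), coda /∅/ ok; σ2 onset /dnl/ (1→3→4 rises), coda /∅/ ok → licit
[dle] — σ1 onset /dl/ (1→4 rises), coda /∅/ ok → licit
[dvlwe] — violates constraint 1: syllable 1 onset /dvlw/ has 4 consonants (> 3) → illicit
[nlo] — σ1 onset /nl/ (3→4 rises), coda /∅/ ok → licit
Licit: [kji.dnli], [dle], [nlo] → 3.

3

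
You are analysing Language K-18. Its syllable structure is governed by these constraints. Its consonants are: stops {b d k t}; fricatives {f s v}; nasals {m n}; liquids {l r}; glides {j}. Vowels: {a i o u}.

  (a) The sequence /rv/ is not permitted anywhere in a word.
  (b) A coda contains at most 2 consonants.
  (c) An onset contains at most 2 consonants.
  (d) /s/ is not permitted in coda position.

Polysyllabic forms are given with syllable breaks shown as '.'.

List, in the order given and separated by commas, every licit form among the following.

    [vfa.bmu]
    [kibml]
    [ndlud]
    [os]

[vfa.bmu]

[vfa.bmu] — σ1 onset /vf/ (2C), coda /∅/ ok; σ2 onset /bm/ (2C), coda /∅/ ok → licit
[kibml] — violates constraint (b): syllable 1 coda /bml/ has 3 consonants (> 2) → illicit
[ndlud] — violates constraint (c): syllable 1 onset /ndl/ has 3 consonants (> 2) → illicit
[os] — violates constraint (d): syllable 1 coda contains /s/ → illicit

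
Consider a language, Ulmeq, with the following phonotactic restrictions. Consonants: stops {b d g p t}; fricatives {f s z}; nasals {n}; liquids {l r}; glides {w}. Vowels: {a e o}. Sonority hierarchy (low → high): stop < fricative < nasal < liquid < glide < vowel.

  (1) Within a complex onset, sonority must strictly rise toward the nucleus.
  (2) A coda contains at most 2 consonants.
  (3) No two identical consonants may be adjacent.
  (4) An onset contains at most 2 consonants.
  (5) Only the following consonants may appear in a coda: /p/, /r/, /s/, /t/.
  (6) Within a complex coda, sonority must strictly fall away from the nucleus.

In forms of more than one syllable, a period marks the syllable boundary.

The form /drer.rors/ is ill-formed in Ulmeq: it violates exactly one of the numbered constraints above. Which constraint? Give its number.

3

/drer.rors/: adjacent identical consonants /rr/.
This is a violation of constraint 3: "No two identical consonants may be adjacent."
The remaining constraints (1, 2, 4, 5, 6) are satisfied.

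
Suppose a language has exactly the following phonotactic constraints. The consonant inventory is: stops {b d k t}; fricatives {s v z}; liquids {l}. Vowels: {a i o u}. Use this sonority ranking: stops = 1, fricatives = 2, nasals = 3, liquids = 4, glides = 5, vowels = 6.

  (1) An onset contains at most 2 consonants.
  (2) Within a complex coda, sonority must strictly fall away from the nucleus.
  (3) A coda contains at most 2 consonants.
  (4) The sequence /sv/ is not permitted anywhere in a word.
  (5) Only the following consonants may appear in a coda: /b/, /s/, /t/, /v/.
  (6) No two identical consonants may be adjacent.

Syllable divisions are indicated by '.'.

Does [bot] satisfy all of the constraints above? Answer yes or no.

[bot] — σ1 onset /b/, coda /t/ ok → phonotactically legal

yes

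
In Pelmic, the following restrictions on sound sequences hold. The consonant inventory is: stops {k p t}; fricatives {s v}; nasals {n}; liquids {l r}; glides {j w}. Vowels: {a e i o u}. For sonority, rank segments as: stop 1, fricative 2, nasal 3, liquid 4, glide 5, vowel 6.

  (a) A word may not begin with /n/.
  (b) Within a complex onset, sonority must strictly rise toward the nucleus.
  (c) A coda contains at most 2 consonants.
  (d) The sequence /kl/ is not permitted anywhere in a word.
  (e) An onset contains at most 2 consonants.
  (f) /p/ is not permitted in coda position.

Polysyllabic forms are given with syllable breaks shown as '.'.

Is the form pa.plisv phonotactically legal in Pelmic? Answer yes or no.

yes

pa.plisv — σ1 onset /p/, coda /∅/ ok; σ2 onset /pl/ (1→4 rises), coda /sv/ (2C) ok → phonotactically legal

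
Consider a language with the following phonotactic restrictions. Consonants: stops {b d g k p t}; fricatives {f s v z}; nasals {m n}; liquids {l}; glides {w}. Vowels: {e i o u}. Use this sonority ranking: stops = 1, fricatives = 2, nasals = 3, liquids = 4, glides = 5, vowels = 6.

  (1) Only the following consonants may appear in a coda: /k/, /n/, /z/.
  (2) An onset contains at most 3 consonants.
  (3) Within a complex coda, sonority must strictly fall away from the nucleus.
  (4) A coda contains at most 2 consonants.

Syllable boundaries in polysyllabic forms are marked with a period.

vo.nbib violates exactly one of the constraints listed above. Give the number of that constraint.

vo.nbib: syllable 2 coda contains /b/, which is not a licensed coda consonant.
This is a violation of constraint 1: "Only the following consonants may appear in a coda: /k/, /n/, /z/."
The remaining constraints (2, 3, 4) are satisfied.

1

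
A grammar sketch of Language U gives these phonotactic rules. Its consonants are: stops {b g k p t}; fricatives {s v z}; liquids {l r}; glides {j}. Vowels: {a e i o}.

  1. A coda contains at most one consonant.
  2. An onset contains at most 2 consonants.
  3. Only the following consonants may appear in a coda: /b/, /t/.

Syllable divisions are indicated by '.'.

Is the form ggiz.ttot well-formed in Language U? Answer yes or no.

ggiz.ttot — violates constraint 3: syllable 1 coda contains /z/, which is not a licensed coda consonant → ill-formed

no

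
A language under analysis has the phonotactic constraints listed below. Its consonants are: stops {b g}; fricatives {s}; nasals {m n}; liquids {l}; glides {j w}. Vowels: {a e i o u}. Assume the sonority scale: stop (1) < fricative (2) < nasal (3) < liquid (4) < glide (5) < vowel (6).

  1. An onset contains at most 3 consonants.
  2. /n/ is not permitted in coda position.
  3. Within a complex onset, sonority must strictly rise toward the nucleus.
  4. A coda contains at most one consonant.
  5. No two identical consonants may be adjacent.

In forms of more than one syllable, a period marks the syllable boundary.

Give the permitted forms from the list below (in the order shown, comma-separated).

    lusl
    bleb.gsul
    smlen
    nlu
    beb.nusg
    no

lusl — violates constraint 4: syllable 1 coda /sl/ has 2 consonants (> 1) → not permitted
bleb.gsul — σ1 onset /bl/ (1→4 rises), coda /b/ ok; σ2 onset /gs/ (1→2 rises), coda /l/ ok → permitted
smlen — violates constraint 2: syllable 1 coda contains /n/ → not permitted
nlu — σ1 onset /nl/ (3→4 rises), coda /∅/ ok → permitted
beb.nusg — violates constraint 4: syllable 2 coda /sg/ has 2 consonants (> 1) → not permitted
no — σ1 onset /n/, coda /∅/ ok → permitted

bleb.gsul, nlu, no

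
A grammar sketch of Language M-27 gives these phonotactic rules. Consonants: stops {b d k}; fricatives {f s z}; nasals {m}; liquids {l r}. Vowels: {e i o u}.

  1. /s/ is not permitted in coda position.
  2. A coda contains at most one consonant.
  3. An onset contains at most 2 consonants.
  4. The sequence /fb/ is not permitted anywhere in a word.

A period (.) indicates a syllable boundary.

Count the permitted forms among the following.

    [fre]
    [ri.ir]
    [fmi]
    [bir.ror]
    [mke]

5

[fre] — σ1 onset /fr/ (2C), coda /∅/ ok → permitted
[ri.ir] — σ1 onset /r/, coda /∅/ ok; σ2 onset /∅/, coda /r/ ok → permitted
[fmi] — σ1 onset /fm/ (2C), coda /∅/ ok → permitted
[bir.ror] — σ1 onset /b/, coda /r/ ok; σ2 onset /r/, coda /r/ ok → permitted
[mke] — σ1 onset /mk/ (2C), coda /∅/ ok → permitted
Permitted: [fre], [ri.ir], [fmi], [bir.ror], [mke] → 5.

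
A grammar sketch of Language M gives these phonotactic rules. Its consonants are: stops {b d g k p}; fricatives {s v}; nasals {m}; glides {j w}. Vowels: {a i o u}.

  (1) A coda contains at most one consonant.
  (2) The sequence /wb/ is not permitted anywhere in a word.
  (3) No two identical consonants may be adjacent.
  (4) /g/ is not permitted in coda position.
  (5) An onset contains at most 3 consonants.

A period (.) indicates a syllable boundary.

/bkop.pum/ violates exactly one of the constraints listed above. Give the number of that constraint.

/bkop.pum/: adjacent identical consonants /pp/.
This is a violation of constraint 3: "No two identical consonants may be adjacent."
The remaining constraints (1, 2, 4, 5) are satisfied.

3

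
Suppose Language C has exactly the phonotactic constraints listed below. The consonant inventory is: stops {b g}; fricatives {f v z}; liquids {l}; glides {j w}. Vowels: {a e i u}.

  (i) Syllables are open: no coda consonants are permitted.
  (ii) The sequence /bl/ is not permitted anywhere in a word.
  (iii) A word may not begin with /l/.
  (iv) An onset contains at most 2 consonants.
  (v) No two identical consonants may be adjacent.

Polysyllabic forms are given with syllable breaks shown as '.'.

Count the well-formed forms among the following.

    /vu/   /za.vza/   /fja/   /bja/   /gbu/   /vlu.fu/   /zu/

/vu/ — σ1 onset /v/, coda /∅/ ok → well-formed
/za.vza/ — σ1 onset /z/, coda /∅/ ok; σ2 onset /vz/ (2C), coda /∅/ ok → well-formed
/fja/ — σ1 onset /fj/ (2C), coda /∅/ ok → well-formed
/bja/ — σ1 onset /bj/ (2C), coda /∅/ ok → well-formed
/gbu/ — σ1 onset /gb/ (2C), coda /∅/ ok → well-formed
/vlu.fu/ — σ1 onset /vl/ (2C), coda /∅/ ok; σ2 onset /f/, coda /∅/ ok → well-formed
/zu/ — σ1 onset /z/, coda /∅/ ok → well-formed
Well-formed: /vu/, /za.vza/, /fja/, /bja/, /gbu/, /vlu.fu/, /zu/ → 7.

7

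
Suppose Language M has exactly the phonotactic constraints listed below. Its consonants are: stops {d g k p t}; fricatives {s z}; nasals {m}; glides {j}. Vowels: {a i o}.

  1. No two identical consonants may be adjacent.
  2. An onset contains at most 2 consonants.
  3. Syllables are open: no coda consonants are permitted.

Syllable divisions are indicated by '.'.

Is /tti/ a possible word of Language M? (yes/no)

/tti/ — violates constraint 1: adjacent identical consonants /tt/ → not permitted

no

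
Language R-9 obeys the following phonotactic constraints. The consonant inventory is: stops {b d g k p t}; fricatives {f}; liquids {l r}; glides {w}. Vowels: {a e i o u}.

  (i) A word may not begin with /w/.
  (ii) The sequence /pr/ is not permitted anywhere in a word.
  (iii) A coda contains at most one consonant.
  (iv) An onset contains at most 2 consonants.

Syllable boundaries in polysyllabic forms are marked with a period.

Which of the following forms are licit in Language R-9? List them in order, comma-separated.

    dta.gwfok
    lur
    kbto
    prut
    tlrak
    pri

dta.gwfok — violates constraint (iv): syllable 2 onset /gwf/ has 3 consonants (> 2) → illicit
lur — σ1 onset /l/, coda /r/ ok → licit
kbto — violates constraint (iv): syllable 1 onset /kbt/ has 3 consonants (> 2) → illicit
prut — violates constraint (ii): contains banned sequence /pr/ → illicit
tlrak — violates constraint (iv): syllable 1 onset /tlr/ has 3 consonants (> 2) → illicit
pri — violates constraint (ii): contains banned sequence /pr/ → illicit

lur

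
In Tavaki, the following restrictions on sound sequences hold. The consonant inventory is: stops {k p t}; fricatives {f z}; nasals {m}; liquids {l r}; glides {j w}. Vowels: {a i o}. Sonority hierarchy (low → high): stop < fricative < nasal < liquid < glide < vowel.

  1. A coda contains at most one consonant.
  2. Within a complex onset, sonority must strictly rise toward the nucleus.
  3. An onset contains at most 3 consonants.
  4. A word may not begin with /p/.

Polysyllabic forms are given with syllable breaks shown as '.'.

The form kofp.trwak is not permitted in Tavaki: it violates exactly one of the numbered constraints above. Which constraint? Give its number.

1

kofp.trwak: syllable 1 coda /fp/ has 2 consonants (> 1).
This is a violation of constraint 1: "A coda contains at most one consonant."
The remaining constraints (2, 3, 4) are satisfied.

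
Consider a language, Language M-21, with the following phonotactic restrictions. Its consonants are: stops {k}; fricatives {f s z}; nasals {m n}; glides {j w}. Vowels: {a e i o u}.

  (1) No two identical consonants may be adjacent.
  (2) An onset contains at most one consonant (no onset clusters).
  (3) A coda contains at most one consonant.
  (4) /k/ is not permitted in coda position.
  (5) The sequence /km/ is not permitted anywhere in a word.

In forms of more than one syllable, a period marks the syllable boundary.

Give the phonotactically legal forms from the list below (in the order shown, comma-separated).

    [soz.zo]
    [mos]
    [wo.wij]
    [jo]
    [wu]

[soz.zo] — violates constraint 1: adjacent identical consonants /zz/ → phonotactically illegal
[mos] — σ1 onset /m/, coda /s/ ok → phonotactically legal
[wo.wij] — σ1 onset /w/, coda /∅/ ok; σ2 onset /w/, coda /j/ ok → phonotactically legal
[jo] — σ1 onset /j/, coda /∅/ ok → phonotactically legal
[wu] — σ1 onset /w/, coda /∅/ ok → phonotactically legal

[mos], [wo.wij], [jo], [wu]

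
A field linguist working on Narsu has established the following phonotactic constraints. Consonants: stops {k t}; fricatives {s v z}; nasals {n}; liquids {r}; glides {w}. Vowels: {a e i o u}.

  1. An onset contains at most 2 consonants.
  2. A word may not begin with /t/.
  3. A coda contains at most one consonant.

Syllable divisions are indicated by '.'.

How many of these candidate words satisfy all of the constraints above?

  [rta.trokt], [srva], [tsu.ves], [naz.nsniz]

[rta.trokt] — violates constraint 3: syllable 2 coda /kt/ has 2 consonants (> 1) → not permitted
[srva] — violates constraint 1: syllable 1 onset /srv/ has 3 consonants (> 2) → not permitted
[tsu.ves] — violates constraint 2: word begins with /t/ → not permitted
[naz.nsniz] — violates constraint 1: syllable 2 onset /nsn/ has 3 consonants (> 2) → not permitted
No form is permitted → 0.

0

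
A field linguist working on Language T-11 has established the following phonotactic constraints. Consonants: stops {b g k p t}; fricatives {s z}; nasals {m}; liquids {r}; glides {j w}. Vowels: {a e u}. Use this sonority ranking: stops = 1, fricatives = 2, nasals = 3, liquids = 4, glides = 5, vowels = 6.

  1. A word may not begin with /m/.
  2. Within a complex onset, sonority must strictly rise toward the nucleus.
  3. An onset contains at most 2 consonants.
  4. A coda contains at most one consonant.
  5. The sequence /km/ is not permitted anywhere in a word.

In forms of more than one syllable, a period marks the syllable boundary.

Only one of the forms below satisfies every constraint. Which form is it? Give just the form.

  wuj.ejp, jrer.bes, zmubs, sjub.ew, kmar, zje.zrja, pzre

wuj.ejp — violates constraint 4: syllable 2 coda /jp/ has 2 consonants (> 1) → illicit
jrer.bes — violates constraint 2: syllable 1 onset /jr/: /j/ (glide, 5) → /r/ (liquid, 4) does not rise → illicit
zmubs — violates constraint 4: syllable 1 coda /bs/ has 2 consonants (> 1) → illicit
sjub.ew — σ1 onset /sj/ (2→5 rises), coda /b/ ok; σ2 onset /∅/, coda /w/ ok → licit
kmar — violates constraint 5: contains banned sequence /km/ → illicit
zje.zrja — violates constraint 3: syllable 2 onset /zrj/ has 3 consonants (> 2) → illicit
pzre — violates constraint 3: syllable 1 onset /pzr/ has 3 consonants (> 2) → illicit

sjub.ew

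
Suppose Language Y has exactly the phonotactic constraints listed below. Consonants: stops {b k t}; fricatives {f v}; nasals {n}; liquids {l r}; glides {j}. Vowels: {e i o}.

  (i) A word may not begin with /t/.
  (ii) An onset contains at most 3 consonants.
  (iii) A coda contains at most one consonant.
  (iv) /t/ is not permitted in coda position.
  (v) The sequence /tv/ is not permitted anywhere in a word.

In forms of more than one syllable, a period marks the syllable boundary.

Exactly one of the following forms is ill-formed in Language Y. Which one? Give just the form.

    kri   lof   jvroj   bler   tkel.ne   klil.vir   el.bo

kri — σ1 onset /kr/ (2C), coda /∅/ ok → well-formed
lof — σ1 onset /l/, coda /f/ ok → well-formed
jvroj — σ1 onset /jvr/ (3C), coda /j/ ok → well-formed
bler — σ1 onset /bl/ (2C), coda /r/ ok → well-formed
tkel.ne — violates constraint (i): word begins with /t/ → ill-formed
klil.vir — σ1 onset /kl/ (2C), coda /l/ ok; σ2 onset /v/, coda /r/ ok → well-formed
el.bo — σ1 onset /∅/, coda /l/ ok; σ2 onset /b/, coda /∅/ ok → well-formed

tkel.ne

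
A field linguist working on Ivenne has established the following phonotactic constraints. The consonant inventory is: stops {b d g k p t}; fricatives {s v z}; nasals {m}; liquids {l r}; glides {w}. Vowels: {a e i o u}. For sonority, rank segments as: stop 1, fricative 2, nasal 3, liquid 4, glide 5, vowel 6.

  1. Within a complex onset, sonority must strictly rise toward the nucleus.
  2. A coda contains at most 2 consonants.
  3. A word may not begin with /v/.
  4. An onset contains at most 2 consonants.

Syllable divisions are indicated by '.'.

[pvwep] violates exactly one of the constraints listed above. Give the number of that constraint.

[pvwep]: syllable 1 onset /pvw/ has 3 consonants (> 2).
This is a violation of constraint 4: "An onset contains at most 2 consonants."
The remaining constraints (1, 2, 3) are satisfied.

4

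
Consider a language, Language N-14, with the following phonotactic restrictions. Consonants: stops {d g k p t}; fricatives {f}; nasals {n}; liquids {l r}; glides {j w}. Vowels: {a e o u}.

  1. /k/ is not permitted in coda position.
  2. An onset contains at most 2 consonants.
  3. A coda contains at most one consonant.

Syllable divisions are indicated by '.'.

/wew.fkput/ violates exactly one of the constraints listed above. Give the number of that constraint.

/wew.fkput/: syllable 2 onset /fkp/ has 3 consonants (> 2).
This is a violation of constraint 2: "An onset contains at most 2 consonants."
The remaining constraints (1, 3) are satisfied.

2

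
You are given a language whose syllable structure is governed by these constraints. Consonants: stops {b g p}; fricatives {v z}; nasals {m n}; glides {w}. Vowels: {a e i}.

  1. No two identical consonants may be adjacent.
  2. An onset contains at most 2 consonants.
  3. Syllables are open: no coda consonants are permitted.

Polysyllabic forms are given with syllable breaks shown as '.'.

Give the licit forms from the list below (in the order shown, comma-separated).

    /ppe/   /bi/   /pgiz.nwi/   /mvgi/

/ppe/ — violates constraint 1: adjacent identical consonants /pp/ → illicit
/bi/ — σ1 onset /b/, coda /∅/ ok → licit
/pgiz.nwi/ — violates constraint 3: syllable 1 coda /z/ has 1 consonant (> 0) → illicit
/mvgi/ — violates constraint 2: syllable 1 onset /mvg/ has 3 consonants (> 2) → illicit

/bi/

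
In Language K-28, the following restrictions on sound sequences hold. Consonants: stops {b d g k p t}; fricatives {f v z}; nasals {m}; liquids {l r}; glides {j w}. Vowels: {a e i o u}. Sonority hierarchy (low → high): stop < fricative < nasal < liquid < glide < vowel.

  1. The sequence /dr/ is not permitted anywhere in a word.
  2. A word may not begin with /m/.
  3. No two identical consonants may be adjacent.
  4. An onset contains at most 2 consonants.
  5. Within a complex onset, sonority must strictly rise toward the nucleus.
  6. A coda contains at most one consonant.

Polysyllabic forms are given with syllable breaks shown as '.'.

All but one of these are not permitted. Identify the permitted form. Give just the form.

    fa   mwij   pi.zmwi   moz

fa — σ1 onset /f/, coda /∅/ ok → permitted
mwij — violates constraint 2: word begins with /m/ → not permitted
pi.zmwi — violates constraint 4: syllable 2 onset /zmw/ has 3 consonants (> 2) → not permitted
moz — violates constraint 2: word begins with /m/ → not permitted

fa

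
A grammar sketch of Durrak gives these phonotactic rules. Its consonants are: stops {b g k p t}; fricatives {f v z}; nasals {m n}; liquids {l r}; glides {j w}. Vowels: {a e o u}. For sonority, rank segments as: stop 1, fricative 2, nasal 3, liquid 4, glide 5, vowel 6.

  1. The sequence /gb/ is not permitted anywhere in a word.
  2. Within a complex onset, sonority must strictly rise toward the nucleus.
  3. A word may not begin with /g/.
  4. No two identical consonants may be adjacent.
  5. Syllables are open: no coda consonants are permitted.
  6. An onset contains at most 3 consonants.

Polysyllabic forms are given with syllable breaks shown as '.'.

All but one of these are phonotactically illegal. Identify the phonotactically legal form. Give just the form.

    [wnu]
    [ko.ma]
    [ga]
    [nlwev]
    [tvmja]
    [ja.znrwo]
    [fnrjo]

[ko.ma]

[wnu] — violates constraint 2: syllable 1 onset /wn/: /w/ (glide, 5) → /n/ (nasal, 3) does not rise → phonotactically illegal
[ko.ma] — σ1 onset /k/, coda /∅/ ok; σ2 onset /m/, coda /∅/ ok → phonotactically legal
[ga] — violates constraint 3: word begins with /g/ → phonotactically illegal
[nlwev] — violates constraint 5: syllable 1 coda /v/ has 1 consonant (> 0) → phonotactically illegal
[tvmja] — violates constraint 6: syllable 1 onset /tvmj/ has 4 consonants (> 3) → phonotactically illegal
[ja.znrwo] — violates constraint 6: syllable 2 onset /znrw/ has 4 consonants (> 3) → phonotactically illegal
[fnrjo] — violates constraint 6: syllable 1 onset /fnrj/ has 4 consonants (> 3) → phonotactically illegal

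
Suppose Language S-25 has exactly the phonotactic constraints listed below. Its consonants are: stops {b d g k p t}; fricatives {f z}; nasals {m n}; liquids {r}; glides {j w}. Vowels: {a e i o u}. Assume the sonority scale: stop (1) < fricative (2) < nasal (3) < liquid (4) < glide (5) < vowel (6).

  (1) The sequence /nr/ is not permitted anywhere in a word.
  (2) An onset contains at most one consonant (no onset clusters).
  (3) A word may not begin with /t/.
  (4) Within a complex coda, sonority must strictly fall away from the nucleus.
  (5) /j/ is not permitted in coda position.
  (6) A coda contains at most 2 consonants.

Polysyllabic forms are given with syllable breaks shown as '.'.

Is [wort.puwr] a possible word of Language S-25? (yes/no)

[wort.puwr] — σ1 onset /w/, coda /rt/ (4→1 falls) ok; σ2 onset /p/, coda /wr/ (5→4 falls) ok → phonotactically legal

yes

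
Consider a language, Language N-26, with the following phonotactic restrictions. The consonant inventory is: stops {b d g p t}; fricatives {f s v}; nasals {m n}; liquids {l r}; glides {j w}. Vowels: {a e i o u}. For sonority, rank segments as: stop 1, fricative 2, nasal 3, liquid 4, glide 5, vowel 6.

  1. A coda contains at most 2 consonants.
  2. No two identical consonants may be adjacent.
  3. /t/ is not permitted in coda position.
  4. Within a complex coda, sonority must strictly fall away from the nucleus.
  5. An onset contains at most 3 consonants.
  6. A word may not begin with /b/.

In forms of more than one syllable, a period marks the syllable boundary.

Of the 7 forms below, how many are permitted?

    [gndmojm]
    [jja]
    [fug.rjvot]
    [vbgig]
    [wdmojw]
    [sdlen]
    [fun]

3

[gndmojm] — violates constraint 5: syllable 1 onset /gndm/ has 4 consonants (> 3) → not permitted
[jja] — violates constraint 2: adjacent identical consonants /jj/ → not permitted
[fug.rjvot] — violates constraint 3: syllable 2 coda contains /t/ → not permitted
[vbgig] — σ1 onset /vbg/ (3C), coda /g/ ok → permitted
[wdmojw] — violates constraint 4: syllable 1 coda /jw/: /j/ (glide, 5) → /w/ (glide, 5) does not fall → not permitted
[sdlen] — σ1 onset /sdl/ (3C), coda /n/ ok → permitted
[fun] — σ1 onset /f/, coda /n/ ok → permitted
Permitted: [vbgig], [sdlen], [fun] → 3.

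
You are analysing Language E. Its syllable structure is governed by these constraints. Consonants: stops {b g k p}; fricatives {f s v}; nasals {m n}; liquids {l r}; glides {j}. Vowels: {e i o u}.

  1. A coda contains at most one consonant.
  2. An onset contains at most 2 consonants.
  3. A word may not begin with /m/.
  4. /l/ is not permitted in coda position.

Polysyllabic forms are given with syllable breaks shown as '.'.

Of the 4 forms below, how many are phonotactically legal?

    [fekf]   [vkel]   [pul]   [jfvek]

0

[fekf] — violates constraint 1: syllable 1 coda /kf/ has 2 consonants (> 1) → phonotactically illegal
[vkel] — violates constraint 4: syllable 1 coda contains /l/ → phonotactically illegal
[pul] — violates constraint 4: syllable 1 coda contains /l/ → phonotactically illegal
[jfvek] — violates constraint 2: syllable 1 onset /jfv/ has 3 consonants (> 2) → phonotactically illegal
No form is phonotactically legal → 0.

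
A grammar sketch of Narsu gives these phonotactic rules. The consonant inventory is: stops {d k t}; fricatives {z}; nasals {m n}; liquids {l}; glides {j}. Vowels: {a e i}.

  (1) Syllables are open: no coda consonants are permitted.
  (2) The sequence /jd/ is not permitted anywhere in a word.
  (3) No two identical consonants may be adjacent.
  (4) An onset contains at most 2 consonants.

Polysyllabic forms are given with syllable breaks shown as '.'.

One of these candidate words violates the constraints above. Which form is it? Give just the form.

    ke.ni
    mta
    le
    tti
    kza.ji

tti

ke.ni — σ1 onset /k/, coda /∅/ ok; σ2 onset /n/, coda /∅/ ok → well-formed
mta — σ1 onset /mt/ (2C), coda /∅/ ok → well-formed
le — σ1 onset /l/, coda /∅/ ok → well-formed
tti — violates constraint 3: adjacent identical consonants /tt/ → ill-formed
kza.ji — σ1 onset /kz/ (2C), coda /∅/ ok; σ2 onset /j/, coda /∅/ ok → well-formed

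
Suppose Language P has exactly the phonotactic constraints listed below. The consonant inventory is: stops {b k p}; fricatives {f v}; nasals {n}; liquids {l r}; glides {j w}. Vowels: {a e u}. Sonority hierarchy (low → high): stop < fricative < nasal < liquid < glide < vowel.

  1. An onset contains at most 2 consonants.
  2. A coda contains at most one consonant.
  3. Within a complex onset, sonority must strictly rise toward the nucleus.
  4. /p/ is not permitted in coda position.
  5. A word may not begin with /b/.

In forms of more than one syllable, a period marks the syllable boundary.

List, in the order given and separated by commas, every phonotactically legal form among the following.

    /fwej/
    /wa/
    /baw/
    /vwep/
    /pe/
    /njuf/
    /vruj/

/fwej/ — σ1 onset /fw/ (2→5 rises), coda /j/ ok → phonotactically legal
/wa/ — σ1 onset /w/, coda /∅/ ok → phonotactically legal
/baw/ — violates constraint 5: word begins with /b/ → phonotactically illegal
/vwep/ — violates constraint 4: syllable 1 coda contains /p/ → phonotactically illegal
/pe/ — σ1 onset /p/, coda /∅/ ok → phonotactically legal
/njuf/ — σ1 onset /nj/ (3→5 rises), coda /f/ ok → phonotactically legal
/vruj/ — σ1 onset /vr/ (2→4 rises), coda /j/ ok → phonotactically legal

/fwej/, /wa/, /pe/, /njuf/, /vruj/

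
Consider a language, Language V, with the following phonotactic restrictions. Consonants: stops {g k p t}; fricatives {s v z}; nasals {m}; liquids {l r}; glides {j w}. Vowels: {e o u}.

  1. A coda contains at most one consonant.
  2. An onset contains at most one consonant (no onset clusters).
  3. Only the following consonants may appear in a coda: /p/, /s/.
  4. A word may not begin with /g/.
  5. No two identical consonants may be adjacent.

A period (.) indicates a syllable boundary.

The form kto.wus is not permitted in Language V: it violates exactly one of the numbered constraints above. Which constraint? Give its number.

kto.wus: syllable 1 onset /kt/ has 2 consonants (> 1).
This is a violation of constraint 2: "An onset contains at most one consonant (no onset clusters)."
The remaining constraints (1, 3, 4, 5) are satisfied.

2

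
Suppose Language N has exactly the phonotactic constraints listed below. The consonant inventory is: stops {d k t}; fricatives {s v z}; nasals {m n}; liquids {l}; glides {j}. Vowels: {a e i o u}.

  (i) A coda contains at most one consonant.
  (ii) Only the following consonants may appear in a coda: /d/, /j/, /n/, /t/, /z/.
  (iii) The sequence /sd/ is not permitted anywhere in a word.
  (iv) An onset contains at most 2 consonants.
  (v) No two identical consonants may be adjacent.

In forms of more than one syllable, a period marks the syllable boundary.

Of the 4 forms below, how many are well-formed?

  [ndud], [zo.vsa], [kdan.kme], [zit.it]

4

[ndud] — σ1 onset /nd/ (2C), coda /d/ ok → well-formed
[zo.vsa] — σ1 onset /z/, coda /∅/ ok; σ2 onset /vs/ (2C), coda /∅/ ok → well-formed
[kdan.kme] — σ1 onset /kd/ (2C), coda /n/ ok; σ2 onset /km/ (2C), coda /∅/ ok → well-formed
[zit.it] — σ1 onset /z/, coda /t/ ok; σ2 onset /∅/, coda /t/ ok → well-formed
Well-formed: [ndud], [zo.vsa], [kdan.kme], [zit.it] → 4.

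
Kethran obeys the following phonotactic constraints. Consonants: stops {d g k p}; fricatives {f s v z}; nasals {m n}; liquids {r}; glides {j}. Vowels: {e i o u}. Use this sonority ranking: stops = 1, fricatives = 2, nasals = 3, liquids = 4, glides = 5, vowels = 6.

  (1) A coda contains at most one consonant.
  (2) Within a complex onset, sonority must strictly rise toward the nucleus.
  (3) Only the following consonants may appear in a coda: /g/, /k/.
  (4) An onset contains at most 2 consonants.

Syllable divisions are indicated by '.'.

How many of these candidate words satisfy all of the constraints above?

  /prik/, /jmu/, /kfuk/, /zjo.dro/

/prik/ — σ1 onset /pr/ (1→4 rises), coda /k/ ok → licit
/jmu/ — violates constraint 2: syllable 1 onset /jm/: /j/ (glide, 5) → /m/ (nasal, 3) does not rise → illicit
/kfuk/ — σ1 onset /kf/ (1→2 rises), coda /k/ ok → licit
/zjo.dro/ — σ1 onset /zj/ (2→5 rises), coda /∅/ ok; σ2 onset /dr/ (1→4 rises), coda /∅/ ok → licit
Licit: /prik/, /kfuk/, /zjo.dro/ → 3.

3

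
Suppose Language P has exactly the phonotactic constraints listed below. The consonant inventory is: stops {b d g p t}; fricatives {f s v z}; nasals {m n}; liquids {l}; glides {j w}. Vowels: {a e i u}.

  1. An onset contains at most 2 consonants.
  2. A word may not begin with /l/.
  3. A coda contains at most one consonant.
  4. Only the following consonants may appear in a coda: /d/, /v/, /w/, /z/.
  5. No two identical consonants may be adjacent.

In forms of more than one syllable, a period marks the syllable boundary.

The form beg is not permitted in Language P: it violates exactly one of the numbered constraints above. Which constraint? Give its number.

beg: syllable 1 coda contains /g/, which is not a licensed coda consonant.
This is a violation of constraint 4: "Only the following consonants may appear in a coda: /d/, /v/, /w/, /z/."
The remaining constraints (1, 2, 3, 5) are satisfied.

4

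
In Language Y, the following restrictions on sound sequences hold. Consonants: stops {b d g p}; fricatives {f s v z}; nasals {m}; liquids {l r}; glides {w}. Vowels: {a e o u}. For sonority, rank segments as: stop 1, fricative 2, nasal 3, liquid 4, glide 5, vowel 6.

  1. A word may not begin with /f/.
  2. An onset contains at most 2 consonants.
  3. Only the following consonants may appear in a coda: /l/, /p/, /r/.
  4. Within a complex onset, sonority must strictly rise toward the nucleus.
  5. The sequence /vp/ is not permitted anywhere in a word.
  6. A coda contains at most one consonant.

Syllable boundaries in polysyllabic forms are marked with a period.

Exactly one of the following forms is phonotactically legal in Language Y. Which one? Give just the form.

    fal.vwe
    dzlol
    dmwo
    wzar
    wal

fal.vwe — violates constraint 1: word begins with /f/ → phonotactically illegal
dzlol — violates constraint 2: syllable 1 onset /dzl/ has 3 consonants (> 2) → phonotactically illegal
dmwo — violates constraint 2: syllable 1 onset /dmw/ has 3 consonants (> 2) → phonotactically illegal
wzar — violates constraint 4: syllable 1 onset /wz/: /w/ (glide, 5) → /z/ (fricative, 2) does not rise → phonotactically illegal
wal — σ1 onset /w/, coda /l/ ok → phonotactically legal

wal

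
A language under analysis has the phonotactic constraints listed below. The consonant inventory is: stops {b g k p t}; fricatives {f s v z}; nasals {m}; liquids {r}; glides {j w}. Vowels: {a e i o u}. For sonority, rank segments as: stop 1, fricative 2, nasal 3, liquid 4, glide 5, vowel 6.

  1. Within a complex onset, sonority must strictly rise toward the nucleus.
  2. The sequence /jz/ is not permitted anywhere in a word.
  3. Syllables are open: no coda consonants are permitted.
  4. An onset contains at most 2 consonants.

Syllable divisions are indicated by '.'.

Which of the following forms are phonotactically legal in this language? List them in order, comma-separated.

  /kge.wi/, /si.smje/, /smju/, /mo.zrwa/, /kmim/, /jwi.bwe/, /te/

/kge.wi/ — violates constraint 1: syllable 1 onset /kg/: /k/ (stop, 1) → /g/ (stop, 1) does not rise → phonotactically illegal
/si.smje/ — violates constraint 4: syllable 2 onset /smj/ has 3 consonants (> 2) → phonotactically illegal
/smju/ — violates constraint 4: syllable 1 onset /smj/ has 3 consonants (> 2) → phonotactically illegal
/mo.zrwa/ — violates constraint 4: syllable 2 onset /zrw/ has 3 consonants (> 2) → phonotactically illegal
/kmim/ — violates constraint 3: syllable 1 coda /m/ has 1 consonant (> 0) → phonotactically illegal
/jwi.bwe/ — violates constraint 1: syllable 1 onset /jw/: /j/ (glide, 5) → /w/ (glide, 5) does not rise → phonotactically illegal
/te/ — σ1 onset /t/, coda /∅/ ok → phonotactically legal

/te/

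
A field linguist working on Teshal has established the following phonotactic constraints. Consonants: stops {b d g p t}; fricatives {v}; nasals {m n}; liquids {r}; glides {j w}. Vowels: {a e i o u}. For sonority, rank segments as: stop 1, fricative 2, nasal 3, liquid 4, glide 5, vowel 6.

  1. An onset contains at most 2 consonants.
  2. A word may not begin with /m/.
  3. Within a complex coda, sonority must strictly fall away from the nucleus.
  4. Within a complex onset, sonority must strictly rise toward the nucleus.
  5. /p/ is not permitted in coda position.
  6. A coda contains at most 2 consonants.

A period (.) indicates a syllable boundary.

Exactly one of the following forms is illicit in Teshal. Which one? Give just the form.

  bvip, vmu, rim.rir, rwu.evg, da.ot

bvip

bvip — violates constraint 5: syllable 1 coda contains /p/ → illicit
vmu — σ1 onset /vm/ (2→3 rises), coda /∅/ ok → licit
rim.rir — σ1 onset /r/, coda /m/ ok; σ2 onset /r/, coda /r/ ok → licit
rwu.evg — σ1 onset /rw/ (4→5 rises), coda /∅/ ok; σ2 onset /∅/, coda /vg/ (2→1 falls) ok → licit
da.ot — σ1 onset /d/, coda /∅/ ok; σ2 onset /∅/, coda /t/ ok → licit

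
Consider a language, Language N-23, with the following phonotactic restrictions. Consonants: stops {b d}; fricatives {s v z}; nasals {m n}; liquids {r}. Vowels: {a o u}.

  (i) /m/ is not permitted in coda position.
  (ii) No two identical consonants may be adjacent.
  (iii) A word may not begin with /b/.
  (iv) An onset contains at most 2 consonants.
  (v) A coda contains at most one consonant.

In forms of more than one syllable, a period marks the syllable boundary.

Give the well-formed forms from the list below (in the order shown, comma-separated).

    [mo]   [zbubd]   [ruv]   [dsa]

[mo] — σ1 onset /m/, coda /∅/ ok → well-formed
[zbubd] — violates constraint (v): syllable 1 coda /bd/ has 2 consonants (> 1) → ill-formed
[ruv] — σ1 onset /r/, coda /v/ ok → well-formed
[dsa] — σ1 onset /ds/ (2C), coda /∅/ ok → well-formed

[mo], [ruv], [dsa]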